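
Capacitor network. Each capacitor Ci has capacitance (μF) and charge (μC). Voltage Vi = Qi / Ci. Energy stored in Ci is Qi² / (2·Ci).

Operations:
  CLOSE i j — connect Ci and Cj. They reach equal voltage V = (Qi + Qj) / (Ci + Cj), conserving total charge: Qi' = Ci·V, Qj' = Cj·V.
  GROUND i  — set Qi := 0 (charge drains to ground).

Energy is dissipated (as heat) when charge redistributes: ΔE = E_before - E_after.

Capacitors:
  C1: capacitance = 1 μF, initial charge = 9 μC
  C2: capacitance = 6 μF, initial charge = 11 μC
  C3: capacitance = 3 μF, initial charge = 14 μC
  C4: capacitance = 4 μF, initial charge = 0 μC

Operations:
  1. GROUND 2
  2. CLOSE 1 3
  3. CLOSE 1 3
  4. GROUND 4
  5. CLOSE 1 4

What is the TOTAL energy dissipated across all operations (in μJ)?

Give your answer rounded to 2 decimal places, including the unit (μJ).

Answer: 30.35 μJ

Derivation:
Initial: C1(1μF, Q=9μC, V=9.00V), C2(6μF, Q=11μC, V=1.83V), C3(3μF, Q=14μC, V=4.67V), C4(4μF, Q=0μC, V=0.00V)
Op 1: GROUND 2: Q2=0; energy lost=10.083
Op 2: CLOSE 1-3: Q_total=23.00, C_total=4.00, V=5.75; Q1=5.75, Q3=17.25; dissipated=7.042
Op 3: CLOSE 1-3: Q_total=23.00, C_total=4.00, V=5.75; Q1=5.75, Q3=17.25; dissipated=0.000
Op 4: GROUND 4: Q4=0; energy lost=0.000
Op 5: CLOSE 1-4: Q_total=5.75, C_total=5.00, V=1.15; Q1=1.15, Q4=4.60; dissipated=13.225
Total dissipated: 30.350 μJ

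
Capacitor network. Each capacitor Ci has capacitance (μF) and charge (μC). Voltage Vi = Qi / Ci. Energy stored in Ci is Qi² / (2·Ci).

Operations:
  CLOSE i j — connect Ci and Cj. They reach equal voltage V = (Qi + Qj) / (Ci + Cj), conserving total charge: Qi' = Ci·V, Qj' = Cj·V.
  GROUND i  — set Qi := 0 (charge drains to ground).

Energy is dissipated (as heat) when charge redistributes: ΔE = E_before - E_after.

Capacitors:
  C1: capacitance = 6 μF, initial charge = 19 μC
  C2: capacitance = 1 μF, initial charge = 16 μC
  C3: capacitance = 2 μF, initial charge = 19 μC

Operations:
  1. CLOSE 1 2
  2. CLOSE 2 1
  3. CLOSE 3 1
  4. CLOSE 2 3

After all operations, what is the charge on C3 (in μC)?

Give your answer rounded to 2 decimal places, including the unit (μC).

Initial: C1(6μF, Q=19μC, V=3.17V), C2(1μF, Q=16μC, V=16.00V), C3(2μF, Q=19μC, V=9.50V)
Op 1: CLOSE 1-2: Q_total=35.00, C_total=7.00, V=5.00; Q1=30.00, Q2=5.00; dissipated=70.583
Op 2: CLOSE 2-1: Q_total=35.00, C_total=7.00, V=5.00; Q2=5.00, Q1=30.00; dissipated=0.000
Op 3: CLOSE 3-1: Q_total=49.00, C_total=8.00, V=6.12; Q3=12.25, Q1=36.75; dissipated=15.188
Op 4: CLOSE 2-3: Q_total=17.25, C_total=3.00, V=5.75; Q2=5.75, Q3=11.50; dissipated=0.422
Final charges: Q1=36.75, Q2=5.75, Q3=11.50

Answer: 11.50 μC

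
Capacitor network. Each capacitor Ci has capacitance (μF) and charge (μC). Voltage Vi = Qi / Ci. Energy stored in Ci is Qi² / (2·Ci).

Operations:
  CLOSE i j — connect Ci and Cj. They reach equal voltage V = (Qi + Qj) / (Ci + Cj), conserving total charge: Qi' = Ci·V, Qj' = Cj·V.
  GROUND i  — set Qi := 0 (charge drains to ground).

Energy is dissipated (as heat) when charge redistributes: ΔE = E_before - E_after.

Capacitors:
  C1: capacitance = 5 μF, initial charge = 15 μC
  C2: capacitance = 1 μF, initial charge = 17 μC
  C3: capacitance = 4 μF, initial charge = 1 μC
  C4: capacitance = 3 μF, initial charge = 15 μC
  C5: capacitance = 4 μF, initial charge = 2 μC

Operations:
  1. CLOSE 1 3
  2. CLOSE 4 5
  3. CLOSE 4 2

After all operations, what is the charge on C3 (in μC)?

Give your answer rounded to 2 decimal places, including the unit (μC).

Answer: 7.11 μC

Derivation:
Initial: C1(5μF, Q=15μC, V=3.00V), C2(1μF, Q=17μC, V=17.00V), C3(4μF, Q=1μC, V=0.25V), C4(3μF, Q=15μC, V=5.00V), C5(4μF, Q=2μC, V=0.50V)
Op 1: CLOSE 1-3: Q_total=16.00, C_total=9.00, V=1.78; Q1=8.89, Q3=7.11; dissipated=8.403
Op 2: CLOSE 4-5: Q_total=17.00, C_total=7.00, V=2.43; Q4=7.29, Q5=9.71; dissipated=17.357
Op 3: CLOSE 4-2: Q_total=24.29, C_total=4.00, V=6.07; Q4=18.21, Q2=6.07; dissipated=79.622
Final charges: Q1=8.89, Q2=6.07, Q3=7.11, Q4=18.21, Q5=9.71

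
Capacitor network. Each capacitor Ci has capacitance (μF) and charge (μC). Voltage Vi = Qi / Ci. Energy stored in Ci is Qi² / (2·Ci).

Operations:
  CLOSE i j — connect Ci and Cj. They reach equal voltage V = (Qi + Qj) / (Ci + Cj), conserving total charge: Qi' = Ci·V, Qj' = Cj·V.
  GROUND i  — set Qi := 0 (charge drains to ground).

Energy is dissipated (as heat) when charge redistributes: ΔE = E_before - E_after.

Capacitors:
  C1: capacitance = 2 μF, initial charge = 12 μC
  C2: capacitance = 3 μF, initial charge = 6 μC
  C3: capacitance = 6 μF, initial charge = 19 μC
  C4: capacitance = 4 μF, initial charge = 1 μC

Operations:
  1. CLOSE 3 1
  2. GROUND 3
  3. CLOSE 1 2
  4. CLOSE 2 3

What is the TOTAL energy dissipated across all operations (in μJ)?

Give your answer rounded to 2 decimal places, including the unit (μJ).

Initial: C1(2μF, Q=12μC, V=6.00V), C2(3μF, Q=6μC, V=2.00V), C3(6μF, Q=19μC, V=3.17V), C4(4μF, Q=1μC, V=0.25V)
Op 1: CLOSE 3-1: Q_total=31.00, C_total=8.00, V=3.88; Q3=23.25, Q1=7.75; dissipated=6.021
Op 2: GROUND 3: Q3=0; energy lost=45.047
Op 3: CLOSE 1-2: Q_total=13.75, C_total=5.00, V=2.75; Q1=5.50, Q2=8.25; dissipated=2.109
Op 4: CLOSE 2-3: Q_total=8.25, C_total=9.00, V=0.92; Q2=2.75, Q3=5.50; dissipated=7.562
Total dissipated: 60.740 μJ

Answer: 60.74 μJ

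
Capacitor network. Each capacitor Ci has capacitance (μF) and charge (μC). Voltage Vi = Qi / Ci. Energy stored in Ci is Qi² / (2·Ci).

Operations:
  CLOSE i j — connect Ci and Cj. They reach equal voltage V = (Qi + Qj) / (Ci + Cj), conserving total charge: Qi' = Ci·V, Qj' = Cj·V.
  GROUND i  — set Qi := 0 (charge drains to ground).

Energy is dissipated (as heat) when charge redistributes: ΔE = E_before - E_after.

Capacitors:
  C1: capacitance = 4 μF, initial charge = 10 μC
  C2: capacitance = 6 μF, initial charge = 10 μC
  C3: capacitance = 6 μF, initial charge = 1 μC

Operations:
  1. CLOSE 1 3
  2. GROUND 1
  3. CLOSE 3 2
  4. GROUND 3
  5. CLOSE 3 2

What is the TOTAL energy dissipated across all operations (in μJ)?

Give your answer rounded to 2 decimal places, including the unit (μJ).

Answer: 18.05 μJ

Derivation:
Initial: C1(4μF, Q=10μC, V=2.50V), C2(6μF, Q=10μC, V=1.67V), C3(6μF, Q=1μC, V=0.17V)
Op 1: CLOSE 1-3: Q_total=11.00, C_total=10.00, V=1.10; Q1=4.40, Q3=6.60; dissipated=6.533
Op 2: GROUND 1: Q1=0; energy lost=2.420
Op 3: CLOSE 3-2: Q_total=16.60, C_total=12.00, V=1.38; Q3=8.30, Q2=8.30; dissipated=0.482
Op 4: GROUND 3: Q3=0; energy lost=5.741
Op 5: CLOSE 3-2: Q_total=8.30, C_total=12.00, V=0.69; Q3=4.15, Q2=4.15; dissipated=2.870
Total dissipated: 18.046 μJ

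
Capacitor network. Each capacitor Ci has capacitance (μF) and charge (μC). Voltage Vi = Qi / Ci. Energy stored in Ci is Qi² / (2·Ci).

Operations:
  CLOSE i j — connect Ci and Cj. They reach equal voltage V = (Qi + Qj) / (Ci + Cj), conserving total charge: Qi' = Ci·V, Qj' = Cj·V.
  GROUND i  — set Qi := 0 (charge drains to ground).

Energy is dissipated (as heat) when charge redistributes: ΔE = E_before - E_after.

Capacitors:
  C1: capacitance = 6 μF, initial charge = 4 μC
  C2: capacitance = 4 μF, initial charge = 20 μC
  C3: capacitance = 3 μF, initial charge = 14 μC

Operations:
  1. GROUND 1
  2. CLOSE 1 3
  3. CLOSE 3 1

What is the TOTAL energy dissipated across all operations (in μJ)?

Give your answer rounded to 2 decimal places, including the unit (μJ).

Answer: 23.11 μJ

Derivation:
Initial: C1(6μF, Q=4μC, V=0.67V), C2(4μF, Q=20μC, V=5.00V), C3(3μF, Q=14μC, V=4.67V)
Op 1: GROUND 1: Q1=0; energy lost=1.333
Op 2: CLOSE 1-3: Q_total=14.00, C_total=9.00, V=1.56; Q1=9.33, Q3=4.67; dissipated=21.778
Op 3: CLOSE 3-1: Q_total=14.00, C_total=9.00, V=1.56; Q3=4.67, Q1=9.33; dissipated=0.000
Total dissipated: 23.111 μJ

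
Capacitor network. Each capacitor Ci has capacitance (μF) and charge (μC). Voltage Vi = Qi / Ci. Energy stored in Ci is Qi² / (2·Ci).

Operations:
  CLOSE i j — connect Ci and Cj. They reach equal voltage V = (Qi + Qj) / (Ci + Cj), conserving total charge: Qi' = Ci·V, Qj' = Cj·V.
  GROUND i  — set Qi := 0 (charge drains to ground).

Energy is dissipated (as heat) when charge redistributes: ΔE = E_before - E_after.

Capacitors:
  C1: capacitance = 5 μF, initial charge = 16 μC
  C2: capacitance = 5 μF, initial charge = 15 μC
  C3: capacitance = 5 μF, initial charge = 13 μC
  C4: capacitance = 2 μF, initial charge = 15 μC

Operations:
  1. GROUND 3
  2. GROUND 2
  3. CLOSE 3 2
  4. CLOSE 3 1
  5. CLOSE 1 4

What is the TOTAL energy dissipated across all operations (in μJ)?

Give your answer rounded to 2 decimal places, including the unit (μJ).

Answer: 77.06 μJ

Derivation:
Initial: C1(5μF, Q=16μC, V=3.20V), C2(5μF, Q=15μC, V=3.00V), C3(5μF, Q=13μC, V=2.60V), C4(2μF, Q=15μC, V=7.50V)
Op 1: GROUND 3: Q3=0; energy lost=16.900
Op 2: GROUND 2: Q2=0; energy lost=22.500
Op 3: CLOSE 3-2: Q_total=0.00, C_total=10.00, V=0.00; Q3=0.00, Q2=0.00; dissipated=0.000
Op 4: CLOSE 3-1: Q_total=16.00, C_total=10.00, V=1.60; Q3=8.00, Q1=8.00; dissipated=12.800
Op 5: CLOSE 1-4: Q_total=23.00, C_total=7.00, V=3.29; Q1=16.43, Q4=6.57; dissipated=24.864
Total dissipated: 77.064 μJ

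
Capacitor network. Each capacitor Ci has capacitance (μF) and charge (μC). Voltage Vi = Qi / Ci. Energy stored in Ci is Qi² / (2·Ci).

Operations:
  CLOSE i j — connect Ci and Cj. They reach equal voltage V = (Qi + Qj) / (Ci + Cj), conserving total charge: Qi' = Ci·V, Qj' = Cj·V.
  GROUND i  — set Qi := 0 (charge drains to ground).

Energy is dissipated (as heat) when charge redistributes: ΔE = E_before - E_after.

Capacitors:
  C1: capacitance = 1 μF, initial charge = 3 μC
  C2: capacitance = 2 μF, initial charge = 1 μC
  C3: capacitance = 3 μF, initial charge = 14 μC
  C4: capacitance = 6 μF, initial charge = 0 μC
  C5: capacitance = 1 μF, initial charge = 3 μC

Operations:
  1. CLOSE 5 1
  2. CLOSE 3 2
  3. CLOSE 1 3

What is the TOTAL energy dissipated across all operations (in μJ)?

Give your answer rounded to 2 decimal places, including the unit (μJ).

Initial: C1(1μF, Q=3μC, V=3.00V), C2(2μF, Q=1μC, V=0.50V), C3(3μF, Q=14μC, V=4.67V), C4(6μF, Q=0μC, V=0.00V), C5(1μF, Q=3μC, V=3.00V)
Op 1: CLOSE 5-1: Q_total=6.00, C_total=2.00, V=3.00; Q5=3.00, Q1=3.00; dissipated=0.000
Op 2: CLOSE 3-2: Q_total=15.00, C_total=5.00, V=3.00; Q3=9.00, Q2=6.00; dissipated=10.417
Op 3: CLOSE 1-3: Q_total=12.00, C_total=4.00, V=3.00; Q1=3.00, Q3=9.00; dissipated=0.000
Total dissipated: 10.417 μJ

Answer: 10.42 μJ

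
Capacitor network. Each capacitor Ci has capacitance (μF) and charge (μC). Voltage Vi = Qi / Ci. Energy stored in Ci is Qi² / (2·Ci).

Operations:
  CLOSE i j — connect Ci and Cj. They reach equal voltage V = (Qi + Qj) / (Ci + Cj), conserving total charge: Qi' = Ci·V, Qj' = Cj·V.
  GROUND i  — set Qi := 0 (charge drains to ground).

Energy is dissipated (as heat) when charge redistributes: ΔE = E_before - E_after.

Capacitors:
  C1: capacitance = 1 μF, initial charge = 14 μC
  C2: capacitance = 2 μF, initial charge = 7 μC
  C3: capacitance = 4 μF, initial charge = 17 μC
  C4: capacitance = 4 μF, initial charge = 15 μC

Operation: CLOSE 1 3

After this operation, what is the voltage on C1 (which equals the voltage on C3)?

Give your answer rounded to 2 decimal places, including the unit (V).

Initial: C1(1μF, Q=14μC, V=14.00V), C2(2μF, Q=7μC, V=3.50V), C3(4μF, Q=17μC, V=4.25V), C4(4μF, Q=15μC, V=3.75V)
Op 1: CLOSE 1-3: Q_total=31.00, C_total=5.00, V=6.20; Q1=6.20, Q3=24.80; dissipated=38.025

Answer: 6.20 V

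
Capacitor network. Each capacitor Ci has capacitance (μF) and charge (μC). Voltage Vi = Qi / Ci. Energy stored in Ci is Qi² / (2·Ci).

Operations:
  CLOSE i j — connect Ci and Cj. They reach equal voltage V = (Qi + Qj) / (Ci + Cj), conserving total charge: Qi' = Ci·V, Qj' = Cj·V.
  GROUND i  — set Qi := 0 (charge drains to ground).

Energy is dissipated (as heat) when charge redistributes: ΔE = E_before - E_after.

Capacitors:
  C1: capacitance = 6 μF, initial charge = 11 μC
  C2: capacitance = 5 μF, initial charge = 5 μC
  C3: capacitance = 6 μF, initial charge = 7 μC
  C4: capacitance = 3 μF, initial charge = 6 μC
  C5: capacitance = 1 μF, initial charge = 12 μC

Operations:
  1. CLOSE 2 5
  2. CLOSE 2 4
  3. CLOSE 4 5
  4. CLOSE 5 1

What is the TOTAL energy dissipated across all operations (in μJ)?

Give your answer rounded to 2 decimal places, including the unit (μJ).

Answer: 51.36 μJ

Derivation:
Initial: C1(6μF, Q=11μC, V=1.83V), C2(5μF, Q=5μC, V=1.00V), C3(6μF, Q=7μC, V=1.17V), C4(3μF, Q=6μC, V=2.00V), C5(1μF, Q=12μC, V=12.00V)
Op 1: CLOSE 2-5: Q_total=17.00, C_total=6.00, V=2.83; Q2=14.17, Q5=2.83; dissipated=50.417
Op 2: CLOSE 2-4: Q_total=20.17, C_total=8.00, V=2.52; Q2=12.60, Q4=7.56; dissipated=0.651
Op 3: CLOSE 4-5: Q_total=10.40, C_total=4.00, V=2.60; Q4=7.80, Q5=2.60; dissipated=0.037
Op 4: CLOSE 5-1: Q_total=13.60, C_total=7.00, V=1.94; Q5=1.94, Q1=11.66; dissipated=0.251
Total dissipated: 51.356 μJ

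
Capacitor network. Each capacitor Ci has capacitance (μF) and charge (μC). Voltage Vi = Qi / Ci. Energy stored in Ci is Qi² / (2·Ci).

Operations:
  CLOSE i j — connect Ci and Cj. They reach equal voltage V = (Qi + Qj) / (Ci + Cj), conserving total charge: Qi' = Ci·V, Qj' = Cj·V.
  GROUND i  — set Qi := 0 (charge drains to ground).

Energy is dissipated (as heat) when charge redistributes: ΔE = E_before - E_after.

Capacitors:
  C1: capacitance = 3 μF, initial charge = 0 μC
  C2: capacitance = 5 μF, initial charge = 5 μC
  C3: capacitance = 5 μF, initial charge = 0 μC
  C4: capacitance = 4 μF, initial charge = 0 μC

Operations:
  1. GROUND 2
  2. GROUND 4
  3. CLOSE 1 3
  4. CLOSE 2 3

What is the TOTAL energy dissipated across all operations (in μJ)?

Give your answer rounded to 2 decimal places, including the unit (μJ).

Answer: 2.50 μJ

Derivation:
Initial: C1(3μF, Q=0μC, V=0.00V), C2(5μF, Q=5μC, V=1.00V), C3(5μF, Q=0μC, V=0.00V), C4(4μF, Q=0μC, V=0.00V)
Op 1: GROUND 2: Q2=0; energy lost=2.500
Op 2: GROUND 4: Q4=0; energy lost=0.000
Op 3: CLOSE 1-3: Q_total=0.00, C_total=8.00, V=0.00; Q1=0.00, Q3=0.00; dissipated=0.000
Op 4: CLOSE 2-3: Q_total=0.00, C_total=10.00, V=0.00; Q2=0.00, Q3=0.00; dissipated=0.000
Total dissipated: 2.500 μJ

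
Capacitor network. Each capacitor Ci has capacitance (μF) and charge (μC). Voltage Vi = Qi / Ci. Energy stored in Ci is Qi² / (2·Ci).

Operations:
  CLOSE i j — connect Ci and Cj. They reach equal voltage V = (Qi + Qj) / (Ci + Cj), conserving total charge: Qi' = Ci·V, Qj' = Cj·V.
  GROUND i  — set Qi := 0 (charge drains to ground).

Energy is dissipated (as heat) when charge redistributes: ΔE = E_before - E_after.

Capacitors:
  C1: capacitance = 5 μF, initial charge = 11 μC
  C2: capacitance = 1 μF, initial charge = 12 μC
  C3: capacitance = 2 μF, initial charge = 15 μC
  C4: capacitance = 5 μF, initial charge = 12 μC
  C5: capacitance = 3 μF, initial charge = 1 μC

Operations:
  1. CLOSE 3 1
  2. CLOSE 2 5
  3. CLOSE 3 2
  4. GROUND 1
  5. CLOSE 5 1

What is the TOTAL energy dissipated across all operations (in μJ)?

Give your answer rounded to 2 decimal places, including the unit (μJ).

Answer: 115.57 μJ

Derivation:
Initial: C1(5μF, Q=11μC, V=2.20V), C2(1μF, Q=12μC, V=12.00V), C3(2μF, Q=15μC, V=7.50V), C4(5μF, Q=12μC, V=2.40V), C5(3μF, Q=1μC, V=0.33V)
Op 1: CLOSE 3-1: Q_total=26.00, C_total=7.00, V=3.71; Q3=7.43, Q1=18.57; dissipated=20.064
Op 2: CLOSE 2-5: Q_total=13.00, C_total=4.00, V=3.25; Q2=3.25, Q5=9.75; dissipated=51.042
Op 3: CLOSE 3-2: Q_total=10.68, C_total=3.00, V=3.56; Q3=7.12, Q2=3.56; dissipated=0.072
Op 4: GROUND 1: Q1=0; energy lost=34.490
Op 5: CLOSE 5-1: Q_total=9.75, C_total=8.00, V=1.22; Q5=3.66, Q1=6.09; dissipated=9.902
Total dissipated: 115.570 μJ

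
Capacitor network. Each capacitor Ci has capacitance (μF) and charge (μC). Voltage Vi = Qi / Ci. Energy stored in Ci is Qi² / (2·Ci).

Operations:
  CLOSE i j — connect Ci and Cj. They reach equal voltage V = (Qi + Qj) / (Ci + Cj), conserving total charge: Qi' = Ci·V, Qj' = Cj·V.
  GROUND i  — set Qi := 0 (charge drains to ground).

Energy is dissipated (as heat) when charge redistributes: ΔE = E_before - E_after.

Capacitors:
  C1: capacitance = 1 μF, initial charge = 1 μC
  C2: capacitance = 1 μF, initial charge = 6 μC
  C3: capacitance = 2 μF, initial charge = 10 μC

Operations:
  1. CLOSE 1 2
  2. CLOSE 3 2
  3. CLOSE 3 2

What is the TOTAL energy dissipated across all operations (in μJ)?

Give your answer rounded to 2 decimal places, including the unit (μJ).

Initial: C1(1μF, Q=1μC, V=1.00V), C2(1μF, Q=6μC, V=6.00V), C3(2μF, Q=10μC, V=5.00V)
Op 1: CLOSE 1-2: Q_total=7.00, C_total=2.00, V=3.50; Q1=3.50, Q2=3.50; dissipated=6.250
Op 2: CLOSE 3-2: Q_total=13.50, C_total=3.00, V=4.50; Q3=9.00, Q2=4.50; dissipated=0.750
Op 3: CLOSE 3-2: Q_total=13.50, C_total=3.00, V=4.50; Q3=9.00, Q2=4.50; dissipated=0.000
Total dissipated: 7.000 μJ

Answer: 7.00 μJ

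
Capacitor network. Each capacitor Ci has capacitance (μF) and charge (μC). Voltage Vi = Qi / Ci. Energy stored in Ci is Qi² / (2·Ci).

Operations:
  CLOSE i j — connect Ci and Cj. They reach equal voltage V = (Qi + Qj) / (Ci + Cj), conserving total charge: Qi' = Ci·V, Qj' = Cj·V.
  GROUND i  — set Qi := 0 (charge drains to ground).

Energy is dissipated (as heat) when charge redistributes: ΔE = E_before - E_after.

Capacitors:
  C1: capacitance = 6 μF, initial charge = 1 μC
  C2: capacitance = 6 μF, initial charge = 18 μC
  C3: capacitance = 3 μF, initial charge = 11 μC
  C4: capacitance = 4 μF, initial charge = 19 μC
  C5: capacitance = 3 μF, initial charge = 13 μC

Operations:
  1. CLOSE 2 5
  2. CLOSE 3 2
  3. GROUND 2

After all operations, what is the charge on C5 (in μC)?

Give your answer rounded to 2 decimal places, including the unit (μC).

Initial: C1(6μF, Q=1μC, V=0.17V), C2(6μF, Q=18μC, V=3.00V), C3(3μF, Q=11μC, V=3.67V), C4(4μF, Q=19μC, V=4.75V), C5(3μF, Q=13μC, V=4.33V)
Op 1: CLOSE 2-5: Q_total=31.00, C_total=9.00, V=3.44; Q2=20.67, Q5=10.33; dissipated=1.778
Op 2: CLOSE 3-2: Q_total=31.67, C_total=9.00, V=3.52; Q3=10.56, Q2=21.11; dissipated=0.049
Op 3: GROUND 2: Q2=0; energy lost=37.140
Final charges: Q1=1.00, Q2=0.00, Q3=10.56, Q4=19.00, Q5=10.33

Answer: 10.33 μC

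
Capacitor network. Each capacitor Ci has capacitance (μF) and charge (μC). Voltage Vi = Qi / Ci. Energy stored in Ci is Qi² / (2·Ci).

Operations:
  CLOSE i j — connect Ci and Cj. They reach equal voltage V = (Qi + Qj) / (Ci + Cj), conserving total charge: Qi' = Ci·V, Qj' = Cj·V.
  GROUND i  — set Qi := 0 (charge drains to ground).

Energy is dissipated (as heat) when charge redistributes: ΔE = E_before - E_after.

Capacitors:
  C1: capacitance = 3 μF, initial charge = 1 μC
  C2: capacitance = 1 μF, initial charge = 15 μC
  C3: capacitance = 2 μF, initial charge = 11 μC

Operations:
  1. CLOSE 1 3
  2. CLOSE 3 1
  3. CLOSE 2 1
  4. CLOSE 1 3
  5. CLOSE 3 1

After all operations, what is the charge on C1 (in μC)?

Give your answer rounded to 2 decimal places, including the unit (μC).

Answer: 12.87 μC

Derivation:
Initial: C1(3μF, Q=1μC, V=0.33V), C2(1μF, Q=15μC, V=15.00V), C3(2μF, Q=11μC, V=5.50V)
Op 1: CLOSE 1-3: Q_total=12.00, C_total=5.00, V=2.40; Q1=7.20, Q3=4.80; dissipated=16.017
Op 2: CLOSE 3-1: Q_total=12.00, C_total=5.00, V=2.40; Q3=4.80, Q1=7.20; dissipated=0.000
Op 3: CLOSE 2-1: Q_total=22.20, C_total=4.00, V=5.55; Q2=5.55, Q1=16.65; dissipated=59.535
Op 4: CLOSE 1-3: Q_total=21.45, C_total=5.00, V=4.29; Q1=12.87, Q3=8.58; dissipated=5.954
Op 5: CLOSE 3-1: Q_total=21.45, C_total=5.00, V=4.29; Q3=8.58, Q1=12.87; dissipated=0.000
Final charges: Q1=12.87, Q2=5.55, Q3=8.58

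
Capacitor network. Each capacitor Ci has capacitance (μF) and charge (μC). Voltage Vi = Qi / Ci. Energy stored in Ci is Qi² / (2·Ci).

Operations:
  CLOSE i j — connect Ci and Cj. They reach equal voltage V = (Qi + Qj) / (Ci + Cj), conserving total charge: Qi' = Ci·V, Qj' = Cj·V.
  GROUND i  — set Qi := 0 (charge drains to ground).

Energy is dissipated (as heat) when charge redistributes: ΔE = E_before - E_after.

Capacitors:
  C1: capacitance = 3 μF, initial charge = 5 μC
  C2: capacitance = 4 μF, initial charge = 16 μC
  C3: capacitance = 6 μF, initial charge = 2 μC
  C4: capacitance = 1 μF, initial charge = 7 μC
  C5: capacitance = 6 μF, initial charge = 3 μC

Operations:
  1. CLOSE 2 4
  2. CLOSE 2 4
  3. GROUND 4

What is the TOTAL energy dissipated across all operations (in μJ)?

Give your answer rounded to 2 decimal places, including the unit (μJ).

Initial: C1(3μF, Q=5μC, V=1.67V), C2(4μF, Q=16μC, V=4.00V), C3(6μF, Q=2μC, V=0.33V), C4(1μF, Q=7μC, V=7.00V), C5(6μF, Q=3μC, V=0.50V)
Op 1: CLOSE 2-4: Q_total=23.00, C_total=5.00, V=4.60; Q2=18.40, Q4=4.60; dissipated=3.600
Op 2: CLOSE 2-4: Q_total=23.00, C_total=5.00, V=4.60; Q2=18.40, Q4=4.60; dissipated=0.000
Op 3: GROUND 4: Q4=0; energy lost=10.580
Total dissipated: 14.180 μJ

Answer: 14.18 μJ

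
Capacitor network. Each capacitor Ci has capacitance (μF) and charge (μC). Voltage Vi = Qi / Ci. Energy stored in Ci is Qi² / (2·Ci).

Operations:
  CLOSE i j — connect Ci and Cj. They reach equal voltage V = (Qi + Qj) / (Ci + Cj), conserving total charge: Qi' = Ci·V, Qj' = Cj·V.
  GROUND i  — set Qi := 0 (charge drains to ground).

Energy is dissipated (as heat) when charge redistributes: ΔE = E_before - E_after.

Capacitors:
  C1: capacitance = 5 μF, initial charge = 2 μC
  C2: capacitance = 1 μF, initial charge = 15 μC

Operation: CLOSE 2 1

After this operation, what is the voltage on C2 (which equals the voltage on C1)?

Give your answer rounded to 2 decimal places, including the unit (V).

Answer: 2.83 V

Derivation:
Initial: C1(5μF, Q=2μC, V=0.40V), C2(1μF, Q=15μC, V=15.00V)
Op 1: CLOSE 2-1: Q_total=17.00, C_total=6.00, V=2.83; Q2=2.83, Q1=14.17; dissipated=88.817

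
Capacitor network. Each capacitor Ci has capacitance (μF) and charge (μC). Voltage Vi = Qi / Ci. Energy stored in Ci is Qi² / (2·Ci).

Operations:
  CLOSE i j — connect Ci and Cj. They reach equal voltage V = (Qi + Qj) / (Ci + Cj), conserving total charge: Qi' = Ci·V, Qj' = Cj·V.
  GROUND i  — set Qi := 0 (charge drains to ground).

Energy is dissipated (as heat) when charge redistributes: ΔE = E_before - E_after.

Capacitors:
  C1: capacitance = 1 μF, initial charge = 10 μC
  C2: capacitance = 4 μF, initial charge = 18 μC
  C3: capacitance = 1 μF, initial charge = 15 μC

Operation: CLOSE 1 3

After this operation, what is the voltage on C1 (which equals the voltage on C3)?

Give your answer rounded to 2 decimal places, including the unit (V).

Initial: C1(1μF, Q=10μC, V=10.00V), C2(4μF, Q=18μC, V=4.50V), C3(1μF, Q=15μC, V=15.00V)
Op 1: CLOSE 1-3: Q_total=25.00, C_total=2.00, V=12.50; Q1=12.50, Q3=12.50; dissipated=6.250

Answer: 12.50 V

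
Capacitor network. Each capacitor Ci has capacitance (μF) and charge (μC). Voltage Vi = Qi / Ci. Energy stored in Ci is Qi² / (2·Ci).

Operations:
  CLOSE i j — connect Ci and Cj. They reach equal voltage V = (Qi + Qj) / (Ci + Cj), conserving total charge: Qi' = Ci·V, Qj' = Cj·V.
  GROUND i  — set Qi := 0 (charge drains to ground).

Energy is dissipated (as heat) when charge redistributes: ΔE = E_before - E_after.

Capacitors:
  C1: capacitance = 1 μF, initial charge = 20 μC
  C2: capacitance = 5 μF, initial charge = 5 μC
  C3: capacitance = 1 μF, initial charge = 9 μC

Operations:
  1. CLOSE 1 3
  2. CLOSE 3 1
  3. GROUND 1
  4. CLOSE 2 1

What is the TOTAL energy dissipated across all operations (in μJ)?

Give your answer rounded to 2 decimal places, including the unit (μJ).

Answer: 135.79 μJ

Derivation:
Initial: C1(1μF, Q=20μC, V=20.00V), C2(5μF, Q=5μC, V=1.00V), C3(1μF, Q=9μC, V=9.00V)
Op 1: CLOSE 1-3: Q_total=29.00, C_total=2.00, V=14.50; Q1=14.50, Q3=14.50; dissipated=30.250
Op 2: CLOSE 3-1: Q_total=29.00, C_total=2.00, V=14.50; Q3=14.50, Q1=14.50; dissipated=0.000
Op 3: GROUND 1: Q1=0; energy lost=105.125
Op 4: CLOSE 2-1: Q_total=5.00, C_total=6.00, V=0.83; Q2=4.17, Q1=0.83; dissipated=0.417
Total dissipated: 135.792 μJ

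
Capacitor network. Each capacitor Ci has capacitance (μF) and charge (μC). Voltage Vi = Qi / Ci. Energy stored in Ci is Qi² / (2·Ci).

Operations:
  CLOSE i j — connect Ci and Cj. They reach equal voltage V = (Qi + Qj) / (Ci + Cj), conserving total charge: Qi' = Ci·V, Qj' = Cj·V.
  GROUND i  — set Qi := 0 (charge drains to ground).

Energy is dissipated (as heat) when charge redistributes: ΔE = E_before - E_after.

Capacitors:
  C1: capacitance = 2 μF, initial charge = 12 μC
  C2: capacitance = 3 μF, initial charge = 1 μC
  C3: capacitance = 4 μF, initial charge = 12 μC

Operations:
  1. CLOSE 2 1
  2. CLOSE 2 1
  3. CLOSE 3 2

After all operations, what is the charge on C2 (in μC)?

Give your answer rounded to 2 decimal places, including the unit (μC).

Answer: 8.49 μC

Derivation:
Initial: C1(2μF, Q=12μC, V=6.00V), C2(3μF, Q=1μC, V=0.33V), C3(4μF, Q=12μC, V=3.00V)
Op 1: CLOSE 2-1: Q_total=13.00, C_total=5.00, V=2.60; Q2=7.80, Q1=5.20; dissipated=19.267
Op 2: CLOSE 2-1: Q_total=13.00, C_total=5.00, V=2.60; Q2=7.80, Q1=5.20; dissipated=0.000
Op 3: CLOSE 3-2: Q_total=19.80, C_total=7.00, V=2.83; Q3=11.31, Q2=8.49; dissipated=0.137
Final charges: Q1=5.20, Q2=8.49, Q3=11.31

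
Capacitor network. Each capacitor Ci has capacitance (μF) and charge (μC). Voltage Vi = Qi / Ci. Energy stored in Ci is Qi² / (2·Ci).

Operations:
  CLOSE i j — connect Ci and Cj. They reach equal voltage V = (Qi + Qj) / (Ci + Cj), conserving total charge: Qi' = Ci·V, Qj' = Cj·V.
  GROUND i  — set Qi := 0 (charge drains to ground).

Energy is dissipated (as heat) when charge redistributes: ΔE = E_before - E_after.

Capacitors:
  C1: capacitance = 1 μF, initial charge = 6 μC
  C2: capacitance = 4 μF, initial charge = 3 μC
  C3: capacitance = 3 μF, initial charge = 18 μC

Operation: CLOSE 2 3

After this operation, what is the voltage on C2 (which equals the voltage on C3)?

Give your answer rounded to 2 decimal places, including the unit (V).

Answer: 3.00 V

Derivation:
Initial: C1(1μF, Q=6μC, V=6.00V), C2(4μF, Q=3μC, V=0.75V), C3(3μF, Q=18μC, V=6.00V)
Op 1: CLOSE 2-3: Q_total=21.00, C_total=7.00, V=3.00; Q2=12.00, Q3=9.00; dissipated=23.625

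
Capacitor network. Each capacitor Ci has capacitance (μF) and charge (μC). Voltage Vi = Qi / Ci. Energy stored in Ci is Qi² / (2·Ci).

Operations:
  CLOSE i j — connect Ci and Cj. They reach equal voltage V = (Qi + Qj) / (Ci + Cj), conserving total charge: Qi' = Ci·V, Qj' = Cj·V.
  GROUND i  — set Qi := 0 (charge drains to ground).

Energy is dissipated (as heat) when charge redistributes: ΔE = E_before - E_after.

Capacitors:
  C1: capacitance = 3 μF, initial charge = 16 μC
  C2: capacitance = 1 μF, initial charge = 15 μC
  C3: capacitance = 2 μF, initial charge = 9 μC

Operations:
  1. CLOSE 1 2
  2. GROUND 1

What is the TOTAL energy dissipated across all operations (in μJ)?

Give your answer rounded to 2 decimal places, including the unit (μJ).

Answer: 125.14 μJ

Derivation:
Initial: C1(3μF, Q=16μC, V=5.33V), C2(1μF, Q=15μC, V=15.00V), C3(2μF, Q=9μC, V=4.50V)
Op 1: CLOSE 1-2: Q_total=31.00, C_total=4.00, V=7.75; Q1=23.25, Q2=7.75; dissipated=35.042
Op 2: GROUND 1: Q1=0; energy lost=90.094
Total dissipated: 125.135 μJ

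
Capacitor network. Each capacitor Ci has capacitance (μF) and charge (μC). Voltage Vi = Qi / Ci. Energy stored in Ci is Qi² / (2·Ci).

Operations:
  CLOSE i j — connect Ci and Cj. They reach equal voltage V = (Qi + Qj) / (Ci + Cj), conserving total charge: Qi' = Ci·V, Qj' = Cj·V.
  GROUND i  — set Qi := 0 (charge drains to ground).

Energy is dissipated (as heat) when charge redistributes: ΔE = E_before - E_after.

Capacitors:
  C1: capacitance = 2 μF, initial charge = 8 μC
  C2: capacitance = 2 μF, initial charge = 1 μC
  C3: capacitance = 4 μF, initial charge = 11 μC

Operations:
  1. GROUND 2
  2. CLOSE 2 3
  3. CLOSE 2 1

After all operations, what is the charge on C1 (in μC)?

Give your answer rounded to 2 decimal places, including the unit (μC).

Answer: 5.83 μC

Derivation:
Initial: C1(2μF, Q=8μC, V=4.00V), C2(2μF, Q=1μC, V=0.50V), C3(4μF, Q=11μC, V=2.75V)
Op 1: GROUND 2: Q2=0; energy lost=0.250
Op 2: CLOSE 2-3: Q_total=11.00, C_total=6.00, V=1.83; Q2=3.67, Q3=7.33; dissipated=5.042
Op 3: CLOSE 2-1: Q_total=11.67, C_total=4.00, V=2.92; Q2=5.83, Q1=5.83; dissipated=2.347
Final charges: Q1=5.83, Q2=5.83, Q3=7.33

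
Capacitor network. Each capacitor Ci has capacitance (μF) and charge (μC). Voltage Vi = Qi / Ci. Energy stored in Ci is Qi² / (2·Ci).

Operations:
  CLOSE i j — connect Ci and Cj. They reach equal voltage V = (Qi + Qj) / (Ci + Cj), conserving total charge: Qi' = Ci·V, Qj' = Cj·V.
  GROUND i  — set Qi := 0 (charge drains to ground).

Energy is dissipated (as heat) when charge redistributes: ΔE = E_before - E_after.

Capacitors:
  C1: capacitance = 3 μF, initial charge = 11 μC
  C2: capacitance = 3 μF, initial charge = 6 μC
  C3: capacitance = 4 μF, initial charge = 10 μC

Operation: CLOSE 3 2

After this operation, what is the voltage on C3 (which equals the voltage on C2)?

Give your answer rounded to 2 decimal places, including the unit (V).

Initial: C1(3μF, Q=11μC, V=3.67V), C2(3μF, Q=6μC, V=2.00V), C3(4μF, Q=10μC, V=2.50V)
Op 1: CLOSE 3-2: Q_total=16.00, C_total=7.00, V=2.29; Q3=9.14, Q2=6.86; dissipated=0.214

Answer: 2.29 V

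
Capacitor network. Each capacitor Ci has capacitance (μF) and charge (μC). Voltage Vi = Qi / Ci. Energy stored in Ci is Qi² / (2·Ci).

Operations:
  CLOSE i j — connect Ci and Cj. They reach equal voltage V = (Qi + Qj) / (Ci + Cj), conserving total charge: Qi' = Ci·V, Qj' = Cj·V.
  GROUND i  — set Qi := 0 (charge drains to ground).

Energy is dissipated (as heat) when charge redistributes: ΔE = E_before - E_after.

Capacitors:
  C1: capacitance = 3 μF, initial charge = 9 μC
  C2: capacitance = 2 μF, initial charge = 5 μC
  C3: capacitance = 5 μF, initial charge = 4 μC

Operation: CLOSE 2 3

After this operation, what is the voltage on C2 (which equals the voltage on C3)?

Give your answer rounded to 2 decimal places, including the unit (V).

Answer: 1.29 V

Derivation:
Initial: C1(3μF, Q=9μC, V=3.00V), C2(2μF, Q=5μC, V=2.50V), C3(5μF, Q=4μC, V=0.80V)
Op 1: CLOSE 2-3: Q_total=9.00, C_total=7.00, V=1.29; Q2=2.57, Q3=6.43; dissipated=2.064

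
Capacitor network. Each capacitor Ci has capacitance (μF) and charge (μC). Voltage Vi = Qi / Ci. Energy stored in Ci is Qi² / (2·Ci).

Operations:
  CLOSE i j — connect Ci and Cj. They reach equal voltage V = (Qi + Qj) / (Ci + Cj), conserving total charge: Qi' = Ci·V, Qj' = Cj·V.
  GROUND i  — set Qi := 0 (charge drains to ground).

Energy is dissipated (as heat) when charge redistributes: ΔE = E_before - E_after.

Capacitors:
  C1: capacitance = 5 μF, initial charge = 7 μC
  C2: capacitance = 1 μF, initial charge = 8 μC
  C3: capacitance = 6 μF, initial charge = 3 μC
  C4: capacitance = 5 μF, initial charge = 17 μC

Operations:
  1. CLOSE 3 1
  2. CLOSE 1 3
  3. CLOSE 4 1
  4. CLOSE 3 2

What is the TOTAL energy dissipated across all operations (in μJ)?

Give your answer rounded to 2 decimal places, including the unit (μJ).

Answer: 30.41 μJ

Derivation:
Initial: C1(5μF, Q=7μC, V=1.40V), C2(1μF, Q=8μC, V=8.00V), C3(6μF, Q=3μC, V=0.50V), C4(5μF, Q=17μC, V=3.40V)
Op 1: CLOSE 3-1: Q_total=10.00, C_total=11.00, V=0.91; Q3=5.45, Q1=4.55; dissipated=1.105
Op 2: CLOSE 1-3: Q_total=10.00, C_total=11.00, V=0.91; Q1=4.55, Q3=5.45; dissipated=0.000
Op 3: CLOSE 4-1: Q_total=21.55, C_total=10.00, V=2.15; Q4=10.77, Q1=10.77; dissipated=7.756
Op 4: CLOSE 3-2: Q_total=13.45, C_total=7.00, V=1.92; Q3=11.53, Q2=1.92; dissipated=21.549
Total dissipated: 30.409 μJ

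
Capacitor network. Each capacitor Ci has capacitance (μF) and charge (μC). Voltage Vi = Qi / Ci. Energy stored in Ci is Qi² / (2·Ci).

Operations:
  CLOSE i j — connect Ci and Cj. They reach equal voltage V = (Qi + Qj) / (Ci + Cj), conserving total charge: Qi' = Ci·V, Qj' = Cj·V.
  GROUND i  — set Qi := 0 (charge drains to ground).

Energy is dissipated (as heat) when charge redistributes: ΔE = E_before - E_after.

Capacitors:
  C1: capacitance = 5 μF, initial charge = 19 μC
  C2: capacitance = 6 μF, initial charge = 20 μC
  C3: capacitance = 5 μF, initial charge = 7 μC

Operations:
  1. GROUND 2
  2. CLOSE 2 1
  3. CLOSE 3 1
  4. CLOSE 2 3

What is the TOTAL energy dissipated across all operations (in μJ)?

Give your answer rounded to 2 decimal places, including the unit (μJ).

Answer: 53.19 μJ

Derivation:
Initial: C1(5μF, Q=19μC, V=3.80V), C2(6μF, Q=20μC, V=3.33V), C3(5μF, Q=7μC, V=1.40V)
Op 1: GROUND 2: Q2=0; energy lost=33.333
Op 2: CLOSE 2-1: Q_total=19.00, C_total=11.00, V=1.73; Q2=10.36, Q1=8.64; dissipated=19.691
Op 3: CLOSE 3-1: Q_total=15.64, C_total=10.00, V=1.56; Q3=7.82, Q1=7.82; dissipated=0.134
Op 4: CLOSE 2-3: Q_total=18.18, C_total=11.00, V=1.65; Q2=9.92, Q3=8.26; dissipated=0.037
Total dissipated: 53.195 μJ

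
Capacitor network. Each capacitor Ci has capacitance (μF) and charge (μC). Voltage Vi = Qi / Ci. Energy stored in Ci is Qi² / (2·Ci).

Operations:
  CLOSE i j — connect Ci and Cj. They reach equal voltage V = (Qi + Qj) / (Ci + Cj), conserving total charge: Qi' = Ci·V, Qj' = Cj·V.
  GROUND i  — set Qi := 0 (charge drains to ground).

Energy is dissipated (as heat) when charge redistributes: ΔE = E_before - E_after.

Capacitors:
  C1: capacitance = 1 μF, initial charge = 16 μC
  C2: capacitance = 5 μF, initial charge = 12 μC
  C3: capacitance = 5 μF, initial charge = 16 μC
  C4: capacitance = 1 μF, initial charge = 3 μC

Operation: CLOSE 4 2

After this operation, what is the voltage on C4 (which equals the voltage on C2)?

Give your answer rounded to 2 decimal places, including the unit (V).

Initial: C1(1μF, Q=16μC, V=16.00V), C2(5μF, Q=12μC, V=2.40V), C3(5μF, Q=16μC, V=3.20V), C4(1μF, Q=3μC, V=3.00V)
Op 1: CLOSE 4-2: Q_total=15.00, C_total=6.00, V=2.50; Q4=2.50, Q2=12.50; dissipated=0.150

Answer: 2.50 V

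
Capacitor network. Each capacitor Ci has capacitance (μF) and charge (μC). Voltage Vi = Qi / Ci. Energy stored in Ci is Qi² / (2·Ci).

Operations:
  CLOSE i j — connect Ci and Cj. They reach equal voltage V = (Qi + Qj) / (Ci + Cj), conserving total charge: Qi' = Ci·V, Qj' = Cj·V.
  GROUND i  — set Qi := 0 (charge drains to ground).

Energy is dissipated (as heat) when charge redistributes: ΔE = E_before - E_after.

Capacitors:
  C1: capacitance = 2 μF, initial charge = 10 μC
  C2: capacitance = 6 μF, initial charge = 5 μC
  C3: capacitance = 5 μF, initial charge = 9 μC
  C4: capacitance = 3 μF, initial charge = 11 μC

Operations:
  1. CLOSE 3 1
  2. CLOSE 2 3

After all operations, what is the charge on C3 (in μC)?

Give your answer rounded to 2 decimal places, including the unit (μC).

Initial: C1(2μF, Q=10μC, V=5.00V), C2(6μF, Q=5μC, V=0.83V), C3(5μF, Q=9μC, V=1.80V), C4(3μF, Q=11μC, V=3.67V)
Op 1: CLOSE 3-1: Q_total=19.00, C_total=7.00, V=2.71; Q3=13.57, Q1=5.43; dissipated=7.314
Op 2: CLOSE 2-3: Q_total=18.57, C_total=11.00, V=1.69; Q2=10.13, Q3=8.44; dissipated=4.825
Final charges: Q1=5.43, Q2=10.13, Q3=8.44, Q4=11.00

Answer: 8.44 μC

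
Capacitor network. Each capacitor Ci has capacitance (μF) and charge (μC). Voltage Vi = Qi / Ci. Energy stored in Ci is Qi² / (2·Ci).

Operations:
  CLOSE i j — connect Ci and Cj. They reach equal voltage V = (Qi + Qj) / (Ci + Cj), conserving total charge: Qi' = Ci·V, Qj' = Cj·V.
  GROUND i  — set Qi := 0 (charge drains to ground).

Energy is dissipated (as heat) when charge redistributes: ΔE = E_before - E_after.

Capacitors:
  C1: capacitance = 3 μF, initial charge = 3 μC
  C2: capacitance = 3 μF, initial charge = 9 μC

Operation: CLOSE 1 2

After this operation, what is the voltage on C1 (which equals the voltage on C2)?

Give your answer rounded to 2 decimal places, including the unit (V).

Answer: 2.00 V

Derivation:
Initial: C1(3μF, Q=3μC, V=1.00V), C2(3μF, Q=9μC, V=3.00V)
Op 1: CLOSE 1-2: Q_total=12.00, C_total=6.00, V=2.00; Q1=6.00, Q2=6.00; dissipated=3.000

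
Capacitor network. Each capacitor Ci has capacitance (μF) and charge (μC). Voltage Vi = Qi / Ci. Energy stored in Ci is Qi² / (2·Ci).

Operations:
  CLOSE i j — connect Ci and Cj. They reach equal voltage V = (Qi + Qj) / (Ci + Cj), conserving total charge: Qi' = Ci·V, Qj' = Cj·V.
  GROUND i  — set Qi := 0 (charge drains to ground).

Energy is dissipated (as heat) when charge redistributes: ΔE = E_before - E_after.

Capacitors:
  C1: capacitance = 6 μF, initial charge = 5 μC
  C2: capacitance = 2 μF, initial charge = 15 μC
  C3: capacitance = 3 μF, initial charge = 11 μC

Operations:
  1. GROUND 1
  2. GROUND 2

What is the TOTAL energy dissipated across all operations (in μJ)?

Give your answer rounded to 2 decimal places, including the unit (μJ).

Answer: 58.33 μJ

Derivation:
Initial: C1(6μF, Q=5μC, V=0.83V), C2(2μF, Q=15μC, V=7.50V), C3(3μF, Q=11μC, V=3.67V)
Op 1: GROUND 1: Q1=0; energy lost=2.083
Op 2: GROUND 2: Q2=0; energy lost=56.250
Total dissipated: 58.333 μJ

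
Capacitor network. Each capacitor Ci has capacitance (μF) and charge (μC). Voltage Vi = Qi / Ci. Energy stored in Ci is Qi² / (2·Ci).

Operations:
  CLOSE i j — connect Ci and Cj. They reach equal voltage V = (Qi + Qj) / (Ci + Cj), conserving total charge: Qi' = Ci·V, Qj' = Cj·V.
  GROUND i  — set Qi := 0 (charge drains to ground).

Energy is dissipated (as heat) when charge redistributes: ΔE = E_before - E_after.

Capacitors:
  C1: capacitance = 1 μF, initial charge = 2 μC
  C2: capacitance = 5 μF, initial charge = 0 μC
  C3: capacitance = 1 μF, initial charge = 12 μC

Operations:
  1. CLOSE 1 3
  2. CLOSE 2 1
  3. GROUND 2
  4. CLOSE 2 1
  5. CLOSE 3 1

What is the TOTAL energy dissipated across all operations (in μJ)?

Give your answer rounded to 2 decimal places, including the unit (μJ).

Answer: 60.97 μJ

Derivation:
Initial: C1(1μF, Q=2μC, V=2.00V), C2(5μF, Q=0μC, V=0.00V), C3(1μF, Q=12μC, V=12.00V)
Op 1: CLOSE 1-3: Q_total=14.00, C_total=2.00, V=7.00; Q1=7.00, Q3=7.00; dissipated=25.000
Op 2: CLOSE 2-1: Q_total=7.00, C_total=6.00, V=1.17; Q2=5.83, Q1=1.17; dissipated=20.417
Op 3: GROUND 2: Q2=0; energy lost=3.403
Op 4: CLOSE 2-1: Q_total=1.17, C_total=6.00, V=0.19; Q2=0.97, Q1=0.19; dissipated=0.567
Op 5: CLOSE 3-1: Q_total=7.19, C_total=2.00, V=3.60; Q3=3.60, Q1=3.60; dissipated=11.579
Total dissipated: 60.965 μJ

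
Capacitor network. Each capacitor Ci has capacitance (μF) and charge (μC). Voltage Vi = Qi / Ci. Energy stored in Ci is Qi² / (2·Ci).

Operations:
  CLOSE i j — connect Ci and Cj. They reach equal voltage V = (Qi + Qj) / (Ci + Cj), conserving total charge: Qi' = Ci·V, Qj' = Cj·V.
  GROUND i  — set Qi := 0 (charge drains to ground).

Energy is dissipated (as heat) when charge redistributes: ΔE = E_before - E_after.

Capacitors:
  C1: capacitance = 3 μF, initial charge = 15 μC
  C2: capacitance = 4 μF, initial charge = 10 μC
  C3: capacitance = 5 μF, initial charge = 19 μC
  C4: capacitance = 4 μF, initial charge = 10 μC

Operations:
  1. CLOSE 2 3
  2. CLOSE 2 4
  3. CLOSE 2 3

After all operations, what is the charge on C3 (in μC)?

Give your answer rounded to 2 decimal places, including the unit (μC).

Initial: C1(3μF, Q=15μC, V=5.00V), C2(4μF, Q=10μC, V=2.50V), C3(5μF, Q=19μC, V=3.80V), C4(4μF, Q=10μC, V=2.50V)
Op 1: CLOSE 2-3: Q_total=29.00, C_total=9.00, V=3.22; Q2=12.89, Q3=16.11; dissipated=1.878
Op 2: CLOSE 2-4: Q_total=22.89, C_total=8.00, V=2.86; Q2=11.44, Q4=11.44; dissipated=0.522
Op 3: CLOSE 2-3: Q_total=27.56, C_total=9.00, V=3.06; Q2=12.25, Q3=15.31; dissipated=0.145
Final charges: Q1=15.00, Q2=12.25, Q3=15.31, Q4=11.44

Answer: 15.31 μC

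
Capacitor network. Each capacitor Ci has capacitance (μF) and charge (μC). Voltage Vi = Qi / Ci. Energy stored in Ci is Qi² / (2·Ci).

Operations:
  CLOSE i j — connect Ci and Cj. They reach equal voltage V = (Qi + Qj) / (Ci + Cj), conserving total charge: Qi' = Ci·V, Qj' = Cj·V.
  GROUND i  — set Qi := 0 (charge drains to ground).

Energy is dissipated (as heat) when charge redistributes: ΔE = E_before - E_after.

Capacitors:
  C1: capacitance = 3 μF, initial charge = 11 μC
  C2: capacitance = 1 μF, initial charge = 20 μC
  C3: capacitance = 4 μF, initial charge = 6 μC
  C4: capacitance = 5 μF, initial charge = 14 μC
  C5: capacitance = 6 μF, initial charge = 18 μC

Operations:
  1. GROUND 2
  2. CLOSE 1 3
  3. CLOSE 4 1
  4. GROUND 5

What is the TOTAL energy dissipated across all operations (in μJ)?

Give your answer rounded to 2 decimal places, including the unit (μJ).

Initial: C1(3μF, Q=11μC, V=3.67V), C2(1μF, Q=20μC, V=20.00V), C3(4μF, Q=6μC, V=1.50V), C4(5μF, Q=14μC, V=2.80V), C5(6μF, Q=18μC, V=3.00V)
Op 1: GROUND 2: Q2=0; energy lost=200.000
Op 2: CLOSE 1-3: Q_total=17.00, C_total=7.00, V=2.43; Q1=7.29, Q3=9.71; dissipated=4.024
Op 3: CLOSE 4-1: Q_total=21.29, C_total=8.00, V=2.66; Q4=13.30, Q1=7.98; dissipated=0.129
Op 4: GROUND 5: Q5=0; energy lost=27.000
Total dissipated: 231.153 μJ

Answer: 231.15 μJ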